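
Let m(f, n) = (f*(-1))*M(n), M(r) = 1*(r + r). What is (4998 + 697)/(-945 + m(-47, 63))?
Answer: 5695/4977 ≈ 1.1443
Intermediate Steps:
M(r) = 2*r (M(r) = 1*(2*r) = 2*r)
m(f, n) = -2*f*n (m(f, n) = (f*(-1))*(2*n) = (-f)*(2*n) = -2*f*n)
(4998 + 697)/(-945 + m(-47, 63)) = (4998 + 697)/(-945 - 2*(-47)*63) = 5695/(-945 + 5922) = 5695/4977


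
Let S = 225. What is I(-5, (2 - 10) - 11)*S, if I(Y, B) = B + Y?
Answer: -5400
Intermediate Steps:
I(-5, (2 - 10) - 11)*S = (((2 - 10) - 11) - 5)*225 = ((-8 - 11) - 5)*225 = (-19 - 5)*225 = -24*225 = -5400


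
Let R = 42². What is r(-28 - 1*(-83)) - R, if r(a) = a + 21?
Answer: -1688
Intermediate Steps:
R = 1764
r(a) = 21 + a
r(-28 - 1*(-83)) - R = (21 + (-28 - 1*(-83))) - 1*1764 = (21 + (-28 + 83)) - 1764 = (21 + 55) - 1764 = 76 - 1764 = -1688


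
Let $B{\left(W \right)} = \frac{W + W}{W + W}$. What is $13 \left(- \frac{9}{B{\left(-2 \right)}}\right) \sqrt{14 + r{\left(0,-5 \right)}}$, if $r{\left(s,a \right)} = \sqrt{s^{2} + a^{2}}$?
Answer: $- 117 \sqrt{19} \approx -509.99$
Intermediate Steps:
$r{\left(s,a \right)} = \sqrt{a^{2} + s^{2}}$
$B{\left(W \right)} = 1$ ($B{\left(W \right)} = \frac{2 W}{2 W} = 2 W \frac{1}{2 W} = 1$)
$13 \left(- \frac{9}{B{\left(-2 \right)}}\right) \sqrt{14 + r{\left(0,-5 \right)}} = 13 \left(- \frac{9}{1}\right) \sqrt{14 + \sqrt{\left(-5\right)^{2} + 0^{2}}} = 13 \left(\left(-9\right) 1\right) \sqrt{14 + \sqrt{25 + 0}} = 13 \left(-9\right) \sqrt{14 + \sqrt{25}} = - 117 \sqrt{14 + 5} = - 117 \sqrt{19}$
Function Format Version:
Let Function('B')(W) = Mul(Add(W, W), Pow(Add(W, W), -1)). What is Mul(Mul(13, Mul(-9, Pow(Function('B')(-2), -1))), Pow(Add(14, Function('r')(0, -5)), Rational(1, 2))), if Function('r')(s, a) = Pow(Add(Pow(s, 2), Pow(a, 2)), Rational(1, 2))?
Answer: Mul(-117, Pow(19, Rational(1, 2))) ≈ -509.99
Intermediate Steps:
Function('r')(s, a) = Pow(Add(Pow(a, 2), Pow(s, 2)), Rational(1, 2))
Function('B')(W) = 1 (Function('B')(W) = Mul(Mul(2, W), Pow(Mul(2, W), -1)) = Mul(Mul(2, W), Mul(Rational(1, 2), Pow(W, -1))) = 1)
Mul(Mul(13, Mul(-9, Pow(Function('B')(-2), -1))), Pow(Add(14, Function('r')(0, -5)), Rational(1, 2))) = Mul(Mul(13, Mul(-9, Pow(1, -1))), Pow(Add(14, Pow(Add(Pow(-5, 2), Pow(0, 2)), Rational(1, 2))), Rational(1, 2))) = Mul(Mul(13, Mul(-9, 1)), Pow(Add(14, Pow(Add(25, 0), Rational(1, 2))), Rational(1, 2))) = Mul(Mul(13, -9), Pow(Add(14, Pow(25, Rational(1, 2))), Rational(1, 2))) = Mul(-117, Pow(Add(14, 5), Rational(1, 2))) = Mul(-117, Pow(19, Rational(1, 2)))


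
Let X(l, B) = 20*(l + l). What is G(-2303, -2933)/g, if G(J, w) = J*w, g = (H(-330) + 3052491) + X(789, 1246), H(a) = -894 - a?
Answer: 6754699/3083487 ≈ 2.1906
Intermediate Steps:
X(l, B) = 40*l (X(l, B) = 20*(2*l) = 40*l)
g = 3083487 (g = ((-894 - 1*(-330)) + 3052491) + 40*789 = ((-894 + 330) + 3052491) + 31560 = (-564 + 3052491) + 31560 = 3051927 + 31560 = 3083487)
G(-2303, -2933)/g = -2303*(-2933)/3083487 = 6754699*(1/3083487) = 6754699/3083487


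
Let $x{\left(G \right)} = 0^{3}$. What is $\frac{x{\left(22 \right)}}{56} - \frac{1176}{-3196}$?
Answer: $\frac{294}{799} \approx 0.36796$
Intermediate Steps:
$x{\left(G \right)} = 0$
$\frac{x{\left(22 \right)}}{56} - \frac{1176}{-3196} = \frac{0}{56} - \frac{1176}{-3196} = 0 \cdot \frac{1}{56} - - \frac{294}{799} = 0 + \frac{294}{799} = \frac{294}{799}$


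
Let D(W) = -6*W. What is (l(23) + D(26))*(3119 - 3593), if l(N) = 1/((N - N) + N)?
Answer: 1700238/23 ≈ 73923.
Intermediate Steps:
l(N) = 1/N (l(N) = 1/(0 + N) = 1/N)
(l(23) + D(26))*(3119 - 3593) = (1/23 - 6*26)*(3119 - 3593) = (1/23 - 156)*(-474) = -3587/23*(-474) = 1700238/23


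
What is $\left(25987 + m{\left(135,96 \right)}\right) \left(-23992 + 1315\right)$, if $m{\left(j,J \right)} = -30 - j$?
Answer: $-585565494$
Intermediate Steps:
$\left(25987 + m{\left(135,96 \right)}\right) \left(-23992 + 1315\right) = \left(25987 - 165\right) \left(-23992 + 1315\right) = \left(25987 - 165\right) \left(-22677\right) = 25822 \left(-22677\right) = -585565494$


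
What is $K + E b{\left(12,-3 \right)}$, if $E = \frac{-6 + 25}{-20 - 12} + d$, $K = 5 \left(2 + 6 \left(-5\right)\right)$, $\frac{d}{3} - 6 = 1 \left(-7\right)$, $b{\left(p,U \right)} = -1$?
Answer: $- \frac{4365}{32} \approx -136.41$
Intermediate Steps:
$d = -3$ ($d = 18 + 3 \cdot 1 \left(-7\right) = 18 + 3 \left(-7\right) = 18 - 21 = -3$)
$K = -140$ ($K = 5 \left(2 - 30\right) = 5 \left(-28\right) = -140$)
$E = - \frac{115}{32}$ ($E = \frac{-6 + 25}{-20 - 12} - 3 = \frac{19}{-32} - 3 = 19 \left(- \frac{1}{32}\right) - 3 = - \frac{19}{32} - 3 = - \frac{115}{32} \approx -3.5938$)
$K + E b{\left(12,-3 \right)} = -140 - - \frac{115}{32} = -140 + \frac{115}{32} = - \frac{4365}{32}$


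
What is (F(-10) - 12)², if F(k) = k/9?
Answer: 13924/81 ≈ 171.90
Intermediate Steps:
F(k) = k/9 (F(k) = k*(⅑) = k/9)
(F(-10) - 12)² = ((⅑)*(-10) - 12)² = (-10/9 - 12)² = (-118/9)² = 13924/81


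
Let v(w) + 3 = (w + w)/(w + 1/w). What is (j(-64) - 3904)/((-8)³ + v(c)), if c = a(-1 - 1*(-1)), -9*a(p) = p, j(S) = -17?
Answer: 3921/515 ≈ 7.6136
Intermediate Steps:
a(p) = -p/9
c = 0 (c = -(-1 - 1*(-1))/9 = -(-1 + 1)/9 = -⅑*0 = 0)
v(w) = -3 + 2*w/(w + 1/w) (v(w) = -3 + (w + w)/(w + 1/w) = -3 + (2*w)/(w + 1/w) = -3 + 2*w/(w + 1/w))
(j(-64) - 3904)/((-8)³ + v(c)) = (-17 - 3904)/((-8)³ + (-3 - 1*0²)/(1 + 0²)) = -3921/(-512 + (-3 - 1*0)/(1 + 0)) = -3921/(-512 + (-3 + 0)/1) = -3921/(-512 + 1*(-3)) = -3921/(-512 - 3) = -3921/(-515) = -3921*(-1/515) = 3921/515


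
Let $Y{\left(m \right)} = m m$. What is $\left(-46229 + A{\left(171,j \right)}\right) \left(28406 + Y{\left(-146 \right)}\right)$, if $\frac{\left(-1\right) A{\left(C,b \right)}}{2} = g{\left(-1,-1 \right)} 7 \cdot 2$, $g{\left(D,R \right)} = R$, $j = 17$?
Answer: $-2297206122$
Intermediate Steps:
$A{\left(C,b \right)} = 28$ ($A{\left(C,b \right)} = - 2 \left(-1\right) 7 \cdot 2 = - 2 \left(\left(-7\right) 2\right) = \left(-2\right) \left(-14\right) = 28$)
$Y{\left(m \right)} = m^{2}$
$\left(-46229 + A{\left(171,j \right)}\right) \left(28406 + Y{\left(-146 \right)}\right) = \left(-46229 + 28\right) \left(28406 + \left(-146\right)^{2}\right) = - 46201 \left(28406 + 21316\right) = \left(-46201\right) 49722 = -2297206122$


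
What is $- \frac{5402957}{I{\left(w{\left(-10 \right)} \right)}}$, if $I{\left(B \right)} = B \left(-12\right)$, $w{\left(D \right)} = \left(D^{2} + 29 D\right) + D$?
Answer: $- \frac{5402957}{2400} \approx -2251.2$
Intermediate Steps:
$w{\left(D \right)} = D^{2} + 30 D$
$I{\left(B \right)} = - 12 B$
$- \frac{5402957}{I{\left(w{\left(-10 \right)} \right)}} = - \frac{5402957}{\left(-12\right) \left(- 10 \left(30 - 10\right)\right)} = - \frac{5402957}{\left(-12\right) \left(\left(-10\right) 20\right)} = - \frac{5402957}{\left(-12\right) \left(-200\right)} = - \frac{5402957}{2400}$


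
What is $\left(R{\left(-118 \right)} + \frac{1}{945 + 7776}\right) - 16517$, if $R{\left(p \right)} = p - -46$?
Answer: $- \frac{144672668}{8721} \approx -16589.0$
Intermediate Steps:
$R{\left(p \right)} = 46 + p$ ($R{\left(p \right)} = p + 46 = 46 + p$)
$\left(R{\left(-118 \right)} + \frac{1}{945 + 7776}\right) - 16517 = \left(\left(46 - 118\right) + \frac{1}{945 + 7776}\right) - 16517 = \left(-72 + \frac{1}{8721}\right) - 16517 = - \frac{627911}{8721} - 16517 = - \frac{144672668}{8721}$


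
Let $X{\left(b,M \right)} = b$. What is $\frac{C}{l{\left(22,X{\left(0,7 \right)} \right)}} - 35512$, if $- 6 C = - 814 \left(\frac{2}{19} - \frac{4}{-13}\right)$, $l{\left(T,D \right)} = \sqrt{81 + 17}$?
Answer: $-35512 + \frac{6919 \sqrt{2}}{1729} \approx -35506.0$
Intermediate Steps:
$l{\left(T,D \right)} = 7 \sqrt{2}$ ($l{\left(T,D \right)} = \sqrt{98} = 7 \sqrt{2}$)
$C = \frac{13838}{247}$ ($C = - \frac{\left(-814\right) \left(\frac{2}{19} - \frac{4}{-13}\right)}{6} = - \frac{\left(-814\right) \left(2 \cdot \frac{1}{19} - - \frac{4}{13}\right)}{6} = - \frac{\left(-814\right) \left(\frac{2}{19} + \frac{4}{13}\right)}{6} = - \frac{\left(-814\right) \frac{102}{247}}{6} = \left(- \frac{1}{6}\right) \left(- \frac{83028}{247}\right) = \frac{13838}{247} \approx 56.024$)
$\frac{C}{l{\left(22,X{\left(0,7 \right)} \right)}} - 35512 = \frac{13838}{247 \cdot 7 \sqrt{2}} - 35512 = \frac{13838 \frac{\sqrt{2}}{14}}{247} - 35512 = \frac{6919 \sqrt{2}}{1729} - 35512 = -35512 + \frac{6919 \sqrt{2}}{1729}$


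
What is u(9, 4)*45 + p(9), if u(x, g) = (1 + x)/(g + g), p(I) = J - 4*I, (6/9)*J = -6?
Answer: 45/4 ≈ 11.250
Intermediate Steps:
J = -9 (J = (3/2)*(-6) = -9)
p(I) = -9 - 4*I
u(x, g) = (1 + x)/(2*g) (u(x, g) = (1 + x)/((2*g)) = (1 + x)*(1/(2*g)) = (1 + x)/(2*g))
u(9, 4)*45 + p(9) = ((½)*(1 + 9)/4)*45 + (-9 - 4*9) = ((½)*(¼)*10)*45 + (-9 - 36) = (5/4)*45 - 45 = 225/4 - 45 = 45/4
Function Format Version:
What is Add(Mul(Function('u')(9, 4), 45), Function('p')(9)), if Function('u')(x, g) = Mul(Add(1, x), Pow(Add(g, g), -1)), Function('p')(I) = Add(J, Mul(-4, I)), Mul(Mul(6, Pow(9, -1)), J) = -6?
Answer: Rational(45, 4) ≈ 11.250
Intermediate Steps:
J = -9 (J = Mul(Rational(3, 2), -6) = -9)
Function('p')(I) = Add(-9, Mul(-4, I))
Function('u')(x, g) = Mul(Rational(1, 2), Pow(g, -1), Add(1, x)) (Function('u')(x, g) = Mul(Add(1, x), Pow(Mul(2, g), -1)) = Mul(Add(1, x), Mul(Rational(1, 2), Pow(g, -1))) = Mul(Rational(1, 2), Pow(g, -1), Add(1, x)))
Add(Mul(Function('u')(9, 4), 45), Function('p')(9)) = Add(Mul(Mul(Rational(1, 2), Pow(4, -1), Add(1, 9)), 45), Add(-9, Mul(-4, 9))) = Add(Mul(Mul(Rational(1, 2), Rational(1, 4), 10), 45), Add(-9, -36)) = Add(Mul(Rational(5, 4), 45), -45) = Add(Rational(225, 4), -45) = Rational(45, 4)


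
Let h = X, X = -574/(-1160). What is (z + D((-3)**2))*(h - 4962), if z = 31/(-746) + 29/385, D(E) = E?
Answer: -7466378711397/166581800 ≈ -44821.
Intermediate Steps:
X = 287/580 (X = -574*(-1/1160) = 287/580 ≈ 0.49483)
z = 9699/287210 (z = 31*(-1/746) + 29*(1/385) = -31/746 + 29/385 = 9699/287210 ≈ 0.033770)
h = 287/580 ≈ 0.49483
(z + D((-3)**2))*(h - 4962) = (9699/287210 + (-3)**2)*(287/580 - 4962) = (9699/287210 + 9)*(-2877673/580) = (2594589/287210)*(-2877673/580) = -7466378711397/166581800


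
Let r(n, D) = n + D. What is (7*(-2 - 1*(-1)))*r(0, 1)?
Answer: -7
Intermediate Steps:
r(n, D) = D + n
(7*(-2 - 1*(-1)))*r(0, 1) = (7*(-2 - 1*(-1)))*(1 + 0) = (7*(-2 + 1))*1 = (7*(-1))*1 = -7*1 = -7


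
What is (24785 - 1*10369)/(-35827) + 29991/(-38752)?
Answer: -1633136389/1388367904 ≈ -1.1763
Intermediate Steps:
(24785 - 1*10369)/(-35827) + 29991/(-38752) = (24785 - 10369)*(-1/35827) + 29991*(-1/38752) = 14416*(-1/35827) - 29991/38752 = -14416/35827 - 29991/38752 = -1633136389/1388367904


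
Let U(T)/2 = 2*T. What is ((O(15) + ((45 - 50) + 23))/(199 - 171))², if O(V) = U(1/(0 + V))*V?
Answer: 121/196 ≈ 0.61735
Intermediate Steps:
U(T) = 4*T (U(T) = 2*(2*T) = 4*T)
O(V) = 4 (O(V) = (4/(0 + V))*V = (4/V)*V = 4)
((O(15) + ((45 - 50) + 23))/(199 - 171))² = ((4 + ((45 - 50) + 23))/(199 - 171))² = ((4 + (-5 + 23))/28)² = ((4 + 18)*(1/28))² = (22*(1/28))² = (11/14)² = 121/196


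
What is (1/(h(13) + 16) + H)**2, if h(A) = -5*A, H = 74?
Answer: 13140625/2401 ≈ 5473.0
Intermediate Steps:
(1/(h(13) + 16) + H)**2 = (1/(-5*13 + 16) + 74)**2 = (1/(-65 + 16) + 74)**2 = (1/(-49) + 74)**2 = (-1/49 + 74)**2 = (3625/49)**2 = 13140625/2401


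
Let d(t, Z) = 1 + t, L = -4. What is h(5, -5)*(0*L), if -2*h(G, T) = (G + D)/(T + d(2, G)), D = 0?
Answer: 0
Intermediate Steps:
h(G, T) = -G/(2*(3 + T)) (h(G, T) = -(G + 0)/(2*(T + (1 + 2))) = -G/(2*(T + 3)) = -G/(2*(3 + T)))
h(5, -5)*(0*L) = (-1*5/(6 + 2*(-5)))*(0*(-4)) = -1*5/(6 - 10)*0 = -1*5/(-4)*0 = -1*5*(-¼)*0 = (5/4)*0 = 0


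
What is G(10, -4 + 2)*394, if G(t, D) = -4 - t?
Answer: -5516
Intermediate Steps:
G(10, -4 + 2)*394 = (-4 - 1*10)*394 = (-4 - 10)*394 = -14*394 = -5516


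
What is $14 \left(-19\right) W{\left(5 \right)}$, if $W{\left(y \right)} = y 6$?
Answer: $-7980$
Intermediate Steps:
$W{\left(y \right)} = 6 y$
$14 \left(-19\right) W{\left(5 \right)} = 14 \left(-19\right) 6 \cdot 5 = \left(-266\right) 30 = -7980$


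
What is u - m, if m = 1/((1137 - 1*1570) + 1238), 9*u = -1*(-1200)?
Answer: 321997/2415 ≈ 133.33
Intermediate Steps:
u = 400/3 (u = (-1*(-1200))/9 = (⅑)*1200 = 400/3 ≈ 133.33)
m = 1/805 (m = 1/((1137 - 1570) + 1238) = 1/(-433 + 1238) = 1/805 ≈ 0.0012422)
u - m = 400/3 - 1*1/805 = 400/3 - 1/805 = 321997/2415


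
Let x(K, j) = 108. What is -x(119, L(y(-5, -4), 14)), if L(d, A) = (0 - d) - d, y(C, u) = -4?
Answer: -108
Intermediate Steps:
L(d, A) = -2*d (L(d, A) = -d - d = -2*d)
-x(119, L(y(-5, -4), 14)) = -1*108 = -108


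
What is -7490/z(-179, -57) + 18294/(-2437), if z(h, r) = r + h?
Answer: 6967873/287566 ≈ 24.231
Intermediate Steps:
z(h, r) = h + r
-7490/z(-179, -57) + 18294/(-2437) = -7490/(-179 - 57) + 18294/(-2437) = -7490/(-236) + 18294*(-1/2437) = -7490*(-1/236) - 18294/2437 = 3745/118 - 18294/2437 = 6967873/287566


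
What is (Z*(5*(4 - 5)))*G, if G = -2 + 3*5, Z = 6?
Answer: -390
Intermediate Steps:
G = 13 (G = -2 + 15 = 13)
(Z*(5*(4 - 5)))*G = (6*(5*(4 - 5)))*13 = (6*(5*(-1)))*13 = (6*(-5))*13 = -30*13 = -390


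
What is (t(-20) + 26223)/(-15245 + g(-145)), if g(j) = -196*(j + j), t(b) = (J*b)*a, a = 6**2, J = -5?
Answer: 9941/13865 ≈ 0.71698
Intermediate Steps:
a = 36
t(b) = -180*b (t(b) = -5*b*36 = -180*b)
g(j) = -392*j
(t(-20) + 26223)/(-15245 + g(-145)) = (-180*(-20) + 26223)/(-15245 - 392*(-145)) = (3600 + 26223)/(-15245 + 56840) = 29823/41595 = 29823*(1/41595) = 9941/13865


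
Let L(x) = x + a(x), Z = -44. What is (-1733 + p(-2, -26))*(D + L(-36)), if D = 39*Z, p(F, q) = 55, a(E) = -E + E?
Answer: 2939856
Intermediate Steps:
a(E) = 0
D = -1716 (D = 39*(-44) = -1716)
L(x) = x (L(x) = x + 0 = x)
(-1733 + p(-2, -26))*(D + L(-36)) = (-1733 + 55)*(-1716 - 36) = -1678*(-1752) = 2939856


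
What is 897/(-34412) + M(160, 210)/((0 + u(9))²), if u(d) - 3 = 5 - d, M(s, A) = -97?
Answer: -3338861/34412 ≈ -97.026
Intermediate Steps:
u(d) = 8 - d (u(d) = 3 + (5 - d) = 8 - d)
897/(-34412) + M(160, 210)/((0 + u(9))²) = 897/(-34412) - 97/(0 + (8 - 1*9))² = 897*(-1/34412) - 97/(0 + (8 - 9))² = -897/34412 - 97/(0 - 1)² = -897/34412 - 97/((-1)²) = -897/34412 - 97/1 = -897/34412 - 97*1 = -897/34412 - 97 = -3338861/34412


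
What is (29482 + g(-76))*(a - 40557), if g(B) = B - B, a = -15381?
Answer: -1649164116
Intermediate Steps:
g(B) = 0
(29482 + g(-76))*(a - 40557) = (29482 + 0)*(-15381 - 40557) = 29482*(-55938) = -1649164116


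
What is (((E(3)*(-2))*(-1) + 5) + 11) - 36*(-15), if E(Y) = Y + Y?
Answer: 568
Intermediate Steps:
E(Y) = 2*Y
(((E(3)*(-2))*(-1) + 5) + 11) - 36*(-15) = ((((2*3)*(-2))*(-1) + 5) + 11) - 36*(-15) = (((6*(-2))*(-1) + 5) + 11) + 540 = ((-12*(-1) + 5) + 11) + 540 = ((12 + 5) + 11) + 540 = (17 + 11) + 540 = 28 + 540 = 568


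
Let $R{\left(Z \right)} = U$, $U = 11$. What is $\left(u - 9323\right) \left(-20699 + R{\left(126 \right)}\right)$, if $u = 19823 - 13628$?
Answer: $64712064$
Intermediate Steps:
$R{\left(Z \right)} = 11$
$u = 6195$
$\left(u - 9323\right) \left(-20699 + R{\left(126 \right)}\right) = \left(6195 - 9323\right) \left(-20699 + 11\right) = \left(-3128\right) \left(-20688\right) = 64712064$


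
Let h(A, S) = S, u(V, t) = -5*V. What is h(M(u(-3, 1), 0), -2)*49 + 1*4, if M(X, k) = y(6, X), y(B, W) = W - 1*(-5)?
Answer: -94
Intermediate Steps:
y(B, W) = 5 + W (y(B, W) = W + 5 = 5 + W)
M(X, k) = 5 + X
h(M(u(-3, 1), 0), -2)*49 + 1*4 = -2*49 + 1*4 = -98 + 4 = -94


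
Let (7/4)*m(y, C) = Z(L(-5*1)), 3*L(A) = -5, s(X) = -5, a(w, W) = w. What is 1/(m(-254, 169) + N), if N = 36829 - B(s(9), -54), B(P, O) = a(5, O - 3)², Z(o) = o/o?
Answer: 7/257632 ≈ 2.7171e-5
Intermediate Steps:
L(A) = -5/3 (L(A) = (⅓)*(-5) = -5/3)
Z(o) = 1
m(y, C) = 4/7 (m(y, C) = (4/7)*1 = 4/7)
B(P, O) = 25 (B(P, O) = 5² = 25)
N = 36804 (N = 36829 - 1*25 = 36829 - 25 = 36804)
1/(m(-254, 169) + N) = 1/(4/7 + 36804) = 1/(257632/7) = 7/257632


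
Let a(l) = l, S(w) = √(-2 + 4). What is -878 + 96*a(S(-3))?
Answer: -878 + 96*√2 ≈ -742.24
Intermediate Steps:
S(w) = √2
-878 + 96*a(S(-3)) = -878 + 96*√2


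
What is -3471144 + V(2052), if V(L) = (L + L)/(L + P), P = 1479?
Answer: -4085535120/1177 ≈ -3.4711e+6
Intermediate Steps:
V(L) = 2*L/(1479 + L) (V(L) = (L + L)/(L + 1479) = (2*L)/(1479 + L) = 2*L/(1479 + L))
-3471144 + V(2052) = -3471144 + 2*2052/(1479 + 2052) = -3471144 + 2*2052/3531 = -3471144 + 2*2052*(1/3531) = -3471144 + 1368/1177 = -4085535120/1177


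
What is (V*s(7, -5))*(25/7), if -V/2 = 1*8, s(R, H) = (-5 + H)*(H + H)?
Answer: -40000/7 ≈ -5714.3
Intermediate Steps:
s(R, H) = 2*H*(-5 + H) (s(R, H) = (-5 + H)*(2*H) = 2*H*(-5 + H))
V = -16 (V = -2*8 = -16)
(V*s(7, -5))*(25/7) = (-32*(-5)*(-5 - 5))*(25/7) = (-32*(-5)*(-10))*(25*(1/7)) = -16*100*(25/7) = -1600*25/7 = -40000/7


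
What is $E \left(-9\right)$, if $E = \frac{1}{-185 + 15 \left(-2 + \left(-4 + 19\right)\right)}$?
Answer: $- \frac{9}{10} \approx -0.9$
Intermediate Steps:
$E = \frac{1}{10}$ ($E = \frac{1}{-185 + 15 \left(-2 + 15\right)} = \frac{1}{-185 + 15 \cdot 13} = \frac{1}{-185 + 195} = \frac{1}{10} \approx 0.1$)
$E \left(-9\right) = \frac{1}{10} \left(-9\right) = - \frac{9}{10}$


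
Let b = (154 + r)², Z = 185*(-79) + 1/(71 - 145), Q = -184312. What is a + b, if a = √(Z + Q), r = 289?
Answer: 196249 + I*√1089324326/74 ≈ 1.9625e+5 + 446.01*I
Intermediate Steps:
Z = -1081511/74 (Z = -14615 + 1/(-74) = -14615 - 1/74 = -1081511/74 ≈ -14615.)
a = I*√1089324326/74 (a = √(-1081511/74 - 184312) = √(-14720599/74) = I*√1089324326/74 ≈ 446.01*I)
b = 196249 (b = (154 + 289)² = 443² = 196249)
a + b = I*√1089324326/74 + 196249 = 196249 + I*√1089324326/74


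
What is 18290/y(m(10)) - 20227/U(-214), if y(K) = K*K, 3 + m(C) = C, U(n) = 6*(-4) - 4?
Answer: 214749/196 ≈ 1095.7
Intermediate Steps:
U(n) = -28 (U(n) = -24 - 4 = -28)
m(C) = -3 + C
y(K) = K²
18290/y(m(10)) - 20227/U(-214) = 18290/((-3 + 10)²) - 20227/(-28) = 18290/(7²) - 20227*(-1/28) = 18290/49 + 20227/28 = 214749/196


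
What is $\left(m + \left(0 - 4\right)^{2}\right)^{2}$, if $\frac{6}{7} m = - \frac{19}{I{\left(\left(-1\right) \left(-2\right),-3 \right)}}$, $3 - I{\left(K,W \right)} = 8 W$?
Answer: $\frac{6046681}{26244} \approx 230.4$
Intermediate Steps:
$I{\left(K,W \right)} = 3 - 8 W$
$m = - \frac{133}{162}$ ($m = \frac{7 \left(- \frac{19}{3 - -24}\right)}{6} = \frac{7 \left(- \frac{19}{3 + 24}\right)}{6} = \frac{7 \left(- \frac{19}{27}\right)}{6} = \frac{7 \left(\left(-19\right) \frac{1}{27}\right)}{6} = \frac{7}{6} \left(- \frac{19}{27}\right) = - \frac{133}{162} \approx -0.82099$)
$\left(m + \left(0 - 4\right)^{2}\right)^{2} = \left(- \frac{133}{162} + \left(0 - 4\right)^{2}\right)^{2} = \left(- \frac{133}{162} + \left(-4\right)^{2}\right)^{2} = \left(- \frac{133}{162} + 16\right)^{2} = \left(\frac{2459}{162}\right)^{2} = \frac{6046681}{26244}$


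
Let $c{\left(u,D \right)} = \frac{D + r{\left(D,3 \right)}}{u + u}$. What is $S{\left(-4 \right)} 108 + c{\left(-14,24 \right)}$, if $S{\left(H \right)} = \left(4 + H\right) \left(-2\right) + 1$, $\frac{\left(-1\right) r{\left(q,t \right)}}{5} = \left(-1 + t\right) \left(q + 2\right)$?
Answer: $\frac{815}{7} \approx 116.43$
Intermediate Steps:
$r{\left(q,t \right)} = - 5 \left(-1 + t\right) \left(2 + q\right)$ ($r{\left(q,t \right)} = - 5 \left(-1 + t\right) \left(q + 2\right) = - 5 \left(-1 + t\right) \left(2 + q\right)$)
$S{\left(H \right)} = -7 - 2 H$ ($S{\left(H \right)} = \left(-8 - 2 H\right) + 1 = -7 - 2 H$)
$c{\left(u,D \right)} = \frac{-20 - 9 D}{2 u}$ ($c{\left(u,D \right)} = \frac{D + \left(10 - 30 + 5 D - 5 D 3\right)}{u + u} = \frac{D + \left(10 - 30 + 5 D - 15 D\right)}{2 u} = \left(D - \left(20 + 10 D\right)\right) \frac{1}{2 u} = \left(-20 - 9 D\right) \frac{1}{2 u} = \frac{-20 - 9 D}{2 u}$)
$S{\left(-4 \right)} 108 + c{\left(-14,24 \right)} = \left(-7 - -8\right) 108 + \frac{-20 - 216}{2 \left(-14\right)} = \left(-7 + 8\right) 108 + \frac{1}{2} \left(- \frac{1}{14}\right) \left(-20 - 216\right) = 1 \cdot 108 + \frac{1}{2} \left(- \frac{1}{14}\right) \left(-236\right) = 108 + \frac{59}{7} = \frac{815}{7}$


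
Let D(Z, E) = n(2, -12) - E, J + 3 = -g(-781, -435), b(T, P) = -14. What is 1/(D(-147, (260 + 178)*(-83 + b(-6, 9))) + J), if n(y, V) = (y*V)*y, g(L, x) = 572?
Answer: 1/41863 ≈ 2.3887e-5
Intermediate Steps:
n(y, V) = V*y² (n(y, V) = (V*y)*y = V*y²)
J = -575 (J = -3 - 1*572 = -3 - 572 = -575)
D(Z, E) = -48 - E (D(Z, E) = -12*2² - E = -12*4 - E = -48 - E)
1/(D(-147, (260 + 178)*(-83 + b(-6, 9))) + J) = 1/((-48 - (260 + 178)*(-83 - 14)) - 575) = 1/((-48 - 438*(-97)) - 575) = 1/((-48 - 1*(-42486)) - 575) = 1/((-48 + 42486) - 575) = 1/(42438 - 575) = 1/41863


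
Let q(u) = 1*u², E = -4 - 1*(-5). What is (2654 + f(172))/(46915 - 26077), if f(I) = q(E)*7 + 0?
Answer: 887/6946 ≈ 0.12770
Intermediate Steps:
E = 1 (E = -4 + 5 = 1)
q(u) = u²
f(I) = 7 (f(I) = 1²*7 + 0 = 1*7 + 0 = 7 + 0 = 7)
(2654 + f(172))/(46915 - 26077) = (2654 + 7)/(46915 - 26077) = 2661/20838 = 2661*(1/20838) = 887/6946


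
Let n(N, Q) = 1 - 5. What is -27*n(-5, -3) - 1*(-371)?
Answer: 479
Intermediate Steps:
n(N, Q) = -4
-27*n(-5, -3) - 1*(-371) = -27*(-4) - 1*(-371) = 108 + 371 = 479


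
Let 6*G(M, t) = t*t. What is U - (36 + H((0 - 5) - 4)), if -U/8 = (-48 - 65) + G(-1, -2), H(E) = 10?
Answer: 2558/3 ≈ 852.67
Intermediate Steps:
G(M, t) = t**2/6 (G(M, t) = (t*t)/6 = t**2/6)
U = 2696/3 (U = -8*((-48 - 65) + (1/6)*(-2)**2) = -8*(-113 + (1/6)*4) = -8*(-113 + 2/3) = -8*(-337/3) = 2696/3 ≈ 898.67)
U - (36 + H((0 - 5) - 4)) = 2696/3 - (36 + 10) = 2696/3 - 1*46 = 2696/3 - 46 = 2558/3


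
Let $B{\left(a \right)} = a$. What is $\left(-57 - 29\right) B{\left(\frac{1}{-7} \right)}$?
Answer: $\frac{86}{7} \approx 12.286$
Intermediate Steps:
$\left(-57 - 29\right) B{\left(\frac{1}{-7} \right)} = \frac{-57 - 29}{-7} = \left(-86\right) \left(- \frac{1}{7}\right) = \frac{86}{7}$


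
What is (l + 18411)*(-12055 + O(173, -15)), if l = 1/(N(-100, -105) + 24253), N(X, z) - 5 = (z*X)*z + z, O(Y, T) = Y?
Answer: -235898652691312/1078347 ≈ -2.1876e+8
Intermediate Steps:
N(X, z) = 5 + z + X*z² (N(X, z) = 5 + ((z*X)*z + z) = 5 + ((X*z)*z + z) = 5 + (X*z² + z) = 5 + (z + X*z²) = 5 + z + X*z²)
l = -1/1078347 (l = 1/((5 - 105 - 100*(-105)²) + 24253) = 1/((5 - 105 - 100*11025) + 24253) = 1/((5 - 105 - 1102500) + 24253) = 1/(-1102600 + 24253) = 1/(-1078347) = -1/1078347 ≈ -9.2735e-7)
(l + 18411)*(-12055 + O(173, -15)) = (-1/1078347 + 18411)*(-12055 + 173) = (19853446616/1078347)*(-11882) = -235898652691312/1078347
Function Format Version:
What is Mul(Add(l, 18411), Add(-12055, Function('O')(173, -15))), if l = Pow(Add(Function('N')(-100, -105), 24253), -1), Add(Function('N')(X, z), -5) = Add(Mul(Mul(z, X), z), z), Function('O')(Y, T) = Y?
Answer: Rational(-235898652691312, 1078347) ≈ -2.1876e+8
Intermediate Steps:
Function('N')(X, z) = Add(5, z, Mul(X, Pow(z, 2))) (Function('N')(X, z) = Add(5, Add(Mul(Mul(z, X), z), z)) = Add(5, Add(Mul(Mul(X, z), z), z)) = Add(5, Add(Mul(X, Pow(z, 2)), z)) = Add(5, Add(z, Mul(X, Pow(z, 2)))) = Add(5, z, Mul(X, Pow(z, 2))))
l = Rational(-1, 1078347) (l = Pow(Add(Add(5, -105, Mul(-100, Pow(-105, 2))), 24253), -1) = Pow(Add(Add(5, -105, Mul(-100, 11025)), 24253), -1) = Pow(Add(Add(5, -105, -1102500), 24253), -1) = Pow(Add(-1102600, 24253), -1) = Pow(-1078347, -1) = Rational(-1, 1078347) ≈ -9.2735e-7)
Mul(Add(l, 18411), Add(-12055, Function('O')(173, -15))) = Mul(Add(Rational(-1, 1078347), 18411), Add(-12055, 173)) = Mul(Rational(19853446616, 1078347), -11882) = Rational(-235898652691312, 1078347)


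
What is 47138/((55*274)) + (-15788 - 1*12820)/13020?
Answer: 304357/327019 ≈ 0.93070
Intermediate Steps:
47138/((55*274)) + (-15788 - 1*12820)/13020 = 47138/15070 + (-15788 - 12820)*(1/13020) = 47138*(1/15070) - 28608*1/13020 = 23569/7535 - 2384/1085 = 304357/327019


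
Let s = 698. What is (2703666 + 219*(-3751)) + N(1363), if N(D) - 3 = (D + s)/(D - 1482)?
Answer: 223979739/119 ≈ 1.8822e+6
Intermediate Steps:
N(D) = 3 + (698 + D)/(-1482 + D) (N(D) = 3 + (D + 698)/(D - 1482) = 3 + (698 + D)/(-1482 + D))
(2703666 + 219*(-3751)) + N(1363) = (2703666 + 219*(-3751)) + 4*(-937 + 1363)/(-1482 + 1363) = (2703666 - 821469) + 4*426/(-119) = 1882197 + 4*(-1/119)*426 = 1882197 - 1704/119 = 223979739/119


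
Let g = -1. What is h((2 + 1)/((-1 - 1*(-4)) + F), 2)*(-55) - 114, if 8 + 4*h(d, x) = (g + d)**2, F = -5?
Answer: -1439/16 ≈ -89.938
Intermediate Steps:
h(d, x) = -2 + (-1 + d)**2/4
h((2 + 1)/((-1 - 1*(-4)) + F), 2)*(-55) - 114 = (-2 + (-1 + (2 + 1)/((-1 - 1*(-4)) - 5))**2/4)*(-55) - 114 = (-2 + (-1 + 3/((-1 + 4) - 5))**2/4)*(-55) - 114 = (-2 + (-1 + 3/(3 - 5))**2/4)*(-55) - 114 = (-2 + (-1 + 3/(-2))**2/4)*(-55) - 114 = (-2 + (-1 + 3*(-1/2))**2/4)*(-55) - 114 = (-2 + (-1 - 3/2)**2/4)*(-55) - 114 = (-2 + (-5/2)**2/4)*(-55) - 114 = (-2 + (1/4)*(25/4))*(-55) - 114 = (-2 + 25/16)*(-55) - 114 = -7/16*(-55) - 114 = 385/16 - 114 = -1439/16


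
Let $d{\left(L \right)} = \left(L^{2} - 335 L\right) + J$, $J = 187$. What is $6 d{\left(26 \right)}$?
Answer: $-47082$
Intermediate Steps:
$d{\left(L \right)} = 187 + L^{2} - 335 L$ ($d{\left(L \right)} = \left(L^{2} - 335 L\right) + 187 = 187 + L^{2} - 335 L$)
$6 d{\left(26 \right)} = 6 \left(187 + 26^{2} - 8710\right) = 6 \left(187 + 676 - 8710\right) = 6 \left(-7847\right) = -47082$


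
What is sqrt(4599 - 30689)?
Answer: I*sqrt(26090) ≈ 161.52*I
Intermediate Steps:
sqrt(4599 - 30689) = sqrt(-26090) = I*sqrt(26090)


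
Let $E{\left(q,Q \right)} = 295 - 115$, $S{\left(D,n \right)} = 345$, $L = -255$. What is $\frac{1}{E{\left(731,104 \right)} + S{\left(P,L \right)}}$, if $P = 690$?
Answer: $\frac{1}{525} \approx 0.0019048$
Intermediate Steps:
$E{\left(q,Q \right)} = 180$
$\frac{1}{E{\left(731,104 \right)} + S{\left(P,L \right)}} = \frac{1}{180 + 345} = \frac{1}{525}$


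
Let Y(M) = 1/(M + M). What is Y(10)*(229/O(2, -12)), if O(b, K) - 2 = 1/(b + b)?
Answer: 229/45 ≈ 5.0889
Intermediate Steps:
O(b, K) = 2 + 1/(2*b) (O(b, K) = 2 + 1/(b + b) = 2 + 1/(2*b))
Y(M) = 1/(2*M)
Y(10)*(229/O(2, -12)) = ((½)/10)*(229/(2 + (½)/2)) = ((½)*(⅒))*(229/(2 + (½)*(½))) = (229/(2 + ¼))/20 = (229/(9/4))/20 = (229*(4/9))/20 = (1/20)*(916/9) = 229/45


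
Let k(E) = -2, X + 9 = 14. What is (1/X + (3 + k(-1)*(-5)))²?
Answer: 4356/25 ≈ 174.24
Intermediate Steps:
X = 5 (X = -9 + 14 = 5)
(1/X + (3 + k(-1)*(-5)))² = (1/5 + (3 - 2*(-5)))² = (⅕ + (3 + 10))² = (⅕ + 13)² = (66/5)² = 4356/25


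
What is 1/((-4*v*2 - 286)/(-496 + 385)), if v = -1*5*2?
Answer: 111/206 ≈ 0.53883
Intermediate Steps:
v = -10 (v = -5*2 = -10)
1/((-4*v*2 - 286)/(-496 + 385)) = 1/((-4*(-10)*2 - 286)/(-496 + 385)) = 1/((40*2 - 286)/(-111)) = 1/((80 - 286)*(-1/111)) = 1/(-206*(-1/111)) = 1/(206/111) = 111/206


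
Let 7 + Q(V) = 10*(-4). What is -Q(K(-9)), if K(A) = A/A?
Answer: 47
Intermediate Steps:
K(A) = 1
Q(V) = -47 (Q(V) = -7 + 10*(-4) = -7 - 40 = -47)
-Q(K(-9)) = -1*(-47) = 47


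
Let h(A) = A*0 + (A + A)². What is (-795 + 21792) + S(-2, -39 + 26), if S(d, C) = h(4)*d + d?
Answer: 20867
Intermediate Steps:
h(A) = 4*A² (h(A) = 0 + (2*A)² = 0 + 4*A² = 4*A²)
S(d, C) = 65*d (S(d, C) = (4*4²)*d + d = (4*16)*d + d = 64*d + d = 65*d)
(-795 + 21792) + S(-2, -39 + 26) = (-795 + 21792) + 65*(-2) = 20997 - 130 = 20867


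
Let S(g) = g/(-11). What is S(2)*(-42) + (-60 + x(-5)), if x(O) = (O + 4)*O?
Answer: -521/11 ≈ -47.364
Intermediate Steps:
S(g) = -g/11 (S(g) = g*(-1/11) = -g/11)
x(O) = O*(4 + O) (x(O) = (4 + O)*O = O*(4 + O))
S(2)*(-42) + (-60 + x(-5)) = -1/11*2*(-42) + (-60 - 5*(4 - 5)) = -2/11*(-42) + (-60 - 5*(-1)) = 84/11 + (-60 + 5) = 84/11 - 55 = -521/11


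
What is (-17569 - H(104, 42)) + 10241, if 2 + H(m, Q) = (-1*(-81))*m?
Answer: -15750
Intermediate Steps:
H(m, Q) = -2 + 81*m (H(m, Q) = -2 + (-1*(-81))*m = -2 + 81*m)
(-17569 - H(104, 42)) + 10241 = (-17569 - (-2 + 81*104)) + 10241 = (-17569 - (-2 + 8424)) + 10241 = (-17569 - 1*8422) + 10241 = (-17569 - 8422) + 10241 = -25991 + 10241 = -15750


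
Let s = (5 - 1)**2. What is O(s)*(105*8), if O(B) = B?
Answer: 13440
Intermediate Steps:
s = 16 (s = 4**2 = 16)
O(s)*(105*8) = 16*(105*8) = 16*840 = 13440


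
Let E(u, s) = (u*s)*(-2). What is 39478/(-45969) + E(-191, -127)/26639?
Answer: -3281794508/1224568191 ≈ -2.6800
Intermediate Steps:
E(u, s) = -2*s*u (E(u, s) = (s*u)*(-2) = -2*s*u)
39478/(-45969) + E(-191, -127)/26639 = 39478/(-45969) - 2*(-127)*(-191)/26639 = 39478*(-1/45969) - 48514*1/26639 = -39478/45969 - 48514/26639 = -3281794508/1224568191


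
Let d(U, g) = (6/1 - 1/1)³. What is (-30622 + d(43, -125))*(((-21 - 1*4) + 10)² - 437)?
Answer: 6465364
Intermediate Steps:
d(U, g) = 125 (d(U, g) = (6*1 - 1*1)³ = (6 - 1)³ = 5³ = 125)
(-30622 + d(43, -125))*(((-21 - 1*4) + 10)² - 437) = (-30622 + 125)*(((-21 - 1*4) + 10)² - 437) = -30497*(((-21 - 4) + 10)² - 437) = -30497*((-25 + 10)² - 437) = -30497*((-15)² - 437) = -30497*(225 - 437) = -30497*(-212) = 6465364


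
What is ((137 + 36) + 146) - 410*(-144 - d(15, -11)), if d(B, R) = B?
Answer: 65509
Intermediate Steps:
((137 + 36) + 146) - 410*(-144 - d(15, -11)) = ((137 + 36) + 146) - 410*(-144 - 1*15) = (173 + 146) - 410*(-144 - 15) = 319 - 410*(-159) = 319 + 65190 = 65509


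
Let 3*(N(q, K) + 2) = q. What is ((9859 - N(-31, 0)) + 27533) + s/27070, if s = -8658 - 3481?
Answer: 3037569493/81210 ≈ 37404.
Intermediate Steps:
N(q, K) = -2 + q/3
s = -12139
((9859 - N(-31, 0)) + 27533) + s/27070 = ((9859 - (-2 + (1/3)*(-31))) + 27533) - 12139/27070 = ((9859 - (-2 - 31/3)) + 27533) - 12139*1/27070 = ((9859 - 1*(-37/3)) + 27533) - 12139/27070 = ((9859 + 37/3) + 27533) - 12139/27070 = (29614/3 + 27533) - 12139/27070 = 112213/3 - 12139/27070 = 3037569493/81210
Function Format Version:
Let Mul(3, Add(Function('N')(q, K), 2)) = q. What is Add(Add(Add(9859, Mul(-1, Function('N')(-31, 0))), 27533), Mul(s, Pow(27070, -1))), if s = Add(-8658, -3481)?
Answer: Rational(3037569493, 81210) ≈ 37404.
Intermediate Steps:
Function('N')(q, K) = Add(-2, Mul(Rational(1, 3), q))
s = -12139
Add(Add(Add(9859, Mul(-1, Function('N')(-31, 0))), 27533), Mul(s, Pow(27070, -1))) = Add(Add(Add(9859, Mul(-1, Add(-2, Mul(Rational(1, 3), -31)))), 27533), Mul(-12139, Pow(27070, -1))) = Add(Add(Add(9859, Mul(-1, Add(-2, Rational(-31, 3)))), 27533), Mul(-12139, Rational(1, 27070))) = Add(Add(Add(9859, Mul(-1, Rational(-37, 3))), 27533), Rational(-12139, 27070)) = Add(Add(Add(9859, Rational(37, 3)), 27533), Rational(-12139, 27070)) = Add(Add(Rational(29614, 3), 27533), Rational(-12139, 27070)) = Add(Rational(112213, 3), Rational(-12139, 27070)) = Rational(3037569493, 81210)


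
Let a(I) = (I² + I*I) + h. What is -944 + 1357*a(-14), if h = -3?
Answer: 526929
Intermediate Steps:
a(I) = -3 + 2*I² (a(I) = (I² + I*I) - 3 = (I² + I²) - 3 = 2*I² - 3 = -3 + 2*I²)
-944 + 1357*a(-14) = -944 + 1357*(-3 + 2*(-14)²) = -944 + 1357*(-3 + 2*196) = -944 + 1357*(-3 + 392) = -944 + 1357*389 = -944 + 527873 = 526929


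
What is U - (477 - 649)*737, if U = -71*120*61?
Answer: -392956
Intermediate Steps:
U = -519720 (U = -8520*61 = -519720)
U - (477 - 649)*737 = -519720 - (477 - 649)*737 = -519720 - (-172)*737 = -519720 - 1*(-126764) = -519720 + 126764 = -392956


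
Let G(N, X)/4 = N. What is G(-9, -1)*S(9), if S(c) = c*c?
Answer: -2916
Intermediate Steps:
G(N, X) = 4*N
S(c) = c**2
G(-9, -1)*S(9) = (4*(-9))*9**2 = -36*81 = -2916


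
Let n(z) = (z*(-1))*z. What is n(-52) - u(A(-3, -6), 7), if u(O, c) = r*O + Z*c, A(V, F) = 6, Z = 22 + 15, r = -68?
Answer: -2555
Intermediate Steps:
Z = 37
u(O, c) = -68*O + 37*c
n(z) = -z**2 (n(z) = (-z)*z = -z**2)
n(-52) - u(A(-3, -6), 7) = -1*(-52)**2 - (-68*6 + 37*7) = -1*2704 - (-408 + 259) = -2704 - 1*(-149) = -2704 + 149 = -2555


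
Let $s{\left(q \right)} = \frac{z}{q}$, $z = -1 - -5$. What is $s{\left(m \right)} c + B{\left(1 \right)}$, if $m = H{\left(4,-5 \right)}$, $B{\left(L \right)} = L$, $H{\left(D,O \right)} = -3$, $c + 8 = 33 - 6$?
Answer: $- \frac{73}{3} \approx -24.333$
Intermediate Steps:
$c = 19$ ($c = -8 + \left(33 - 6\right) = -8 + 27 = 19$)
$m = -3$
$z = 4$ ($z = -1 + 5 = 4$)
$s{\left(q \right)} = \frac{4}{q}$
$s{\left(m \right)} c + B{\left(1 \right)} = \frac{4}{-3} \cdot 19 + 1 = 4 \left(- \frac{1}{3}\right) 19 + 1 = \left(- \frac{4}{3}\right) 19 + 1 = - \frac{76}{3} + 1 = - \frac{73}{3}$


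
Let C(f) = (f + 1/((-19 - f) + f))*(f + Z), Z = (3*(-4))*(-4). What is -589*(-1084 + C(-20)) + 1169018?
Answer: 2138202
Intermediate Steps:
Z = 48 (Z = -12*(-4) = 48)
C(f) = (48 + f)*(-1/19 + f) (C(f) = (f + 1/((-19 - f) + f))*(f + 48) = (f + 1/(-19))*(48 + f) = (f - 1/19)*(48 + f) = (-1/19 + f)*(48 + f) = (48 + f)*(-1/19 + f))
-589*(-1084 + C(-20)) + 1169018 = -589*(-1084 + (-48/19 + (-20)**2 + (911/19)*(-20))) + 1169018 = -589*(-1084 + (-48/19 + 400 - 18220/19)) + 1169018 = -589*(-1084 - 10668/19) + 1169018 = -589*(-31264/19) + 1169018 = 969184 + 1169018 = 2138202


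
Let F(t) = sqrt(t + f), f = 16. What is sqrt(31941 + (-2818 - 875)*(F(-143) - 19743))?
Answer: sqrt(72942840 - 3693*I*sqrt(127)) ≈ 8540.7 - 2.44*I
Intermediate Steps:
F(t) = sqrt(16 + t) (F(t) = sqrt(t + 16) = sqrt(16 + t))
sqrt(31941 + (-2818 - 875)*(F(-143) - 19743)) = sqrt(31941 + (-2818 - 875)*(sqrt(16 - 143) - 19743)) = sqrt(31941 - 3693*(sqrt(-127) - 19743)) = sqrt(31941 - 3693*(I*sqrt(127) - 19743)) = sqrt(31941 - 3693*(-19743 + I*sqrt(127))) = sqrt(31941 + (72910899 - 3693*I*sqrt(127))) = sqrt(72942840 - 3693*I*sqrt(127))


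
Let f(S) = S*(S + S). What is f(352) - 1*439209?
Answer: -191401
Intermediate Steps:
f(S) = 2*S² (f(S) = S*(2*S) = 2*S²)
f(352) - 1*439209 = 2*352² - 1*439209 = 2*123904 - 439209 = 247808 - 439209 = -191401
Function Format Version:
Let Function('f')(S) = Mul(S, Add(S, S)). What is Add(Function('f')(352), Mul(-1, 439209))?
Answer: -191401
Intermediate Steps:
Function('f')(S) = Mul(2, Pow(S, 2)) (Function('f')(S) = Mul(S, Mul(2, S)) = Mul(2, Pow(S, 2)))
Add(Function('f')(352), Mul(-1, 439209)) = Add(Mul(2, Pow(352, 2)), Mul(-1, 439209)) = Add(Mul(2, 123904), -439209) = Add(247808, -439209) = -191401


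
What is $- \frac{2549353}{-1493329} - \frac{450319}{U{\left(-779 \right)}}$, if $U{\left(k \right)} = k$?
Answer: $\frac{35497914102}{61226489} \approx 579.78$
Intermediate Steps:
$- \frac{2549353}{-1493329} - \frac{450319}{U{\left(-779 \right)}} = - \frac{2549353}{-1493329} - \frac{450319}{-779} = \left(-2549353\right) \left(- \frac{1}{1493329}\right) - - \frac{23701}{41} = \frac{2549353}{1493329} + \frac{23701}{41} = \frac{35497914102}{61226489}$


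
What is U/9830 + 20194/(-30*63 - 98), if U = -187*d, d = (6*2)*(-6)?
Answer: -42935147/4885510 ≈ -8.7883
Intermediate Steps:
d = -72 (d = 12*(-6) = -72)
U = 13464 (U = -187*(-72) = 13464)
U/9830 + 20194/(-30*63 - 98) = 13464/9830 + 20194/(-30*63 - 98) = 13464*(1/9830) + 20194/(-1890 - 98) = 6732/4915 + 20194/(-1988) = 6732/4915 + 20194*(-1/1988) = 6732/4915 - 10097/994 = -42935147/4885510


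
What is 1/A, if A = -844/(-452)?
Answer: 113/211 ≈ 0.53555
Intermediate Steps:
A = 211/113 (A = -844*(-1/452) = 211/113 ≈ 1.8673)
1/A = 1/(211/113) = 113/211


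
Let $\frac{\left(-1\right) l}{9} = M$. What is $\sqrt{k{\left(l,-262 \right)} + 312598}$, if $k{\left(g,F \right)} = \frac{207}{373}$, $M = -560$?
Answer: $\frac{\sqrt{43491524353}}{373} \approx 559.11$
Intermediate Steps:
$l = 5040$ ($l = \left(-9\right) \left(-560\right) = 5040$)
$k{\left(g,F \right)} = \frac{207}{373}$ ($k{\left(g,F \right)} = 207 \cdot \frac{1}{373} = \frac{207}{373}$)
$\sqrt{k{\left(l,-262 \right)} + 312598} = \sqrt{\frac{207}{373} + 312598} = \sqrt{\frac{116599261}{373}} = \frac{\sqrt{43491524353}}{373}$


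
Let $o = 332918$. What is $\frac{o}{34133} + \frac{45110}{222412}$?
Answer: $\frac{37792348923}{3795794398} \approx 9.9564$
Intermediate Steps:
$\frac{o}{34133} + \frac{45110}{222412} = \frac{332918}{34133} + \frac{45110}{222412} = 332918 \cdot \frac{1}{34133} + 45110 \cdot \frac{1}{222412} = \frac{332918}{34133} + \frac{22555}{111206} = \frac{37792348923}{3795794398}$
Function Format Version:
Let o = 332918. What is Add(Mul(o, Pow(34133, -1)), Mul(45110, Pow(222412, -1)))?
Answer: Rational(37792348923, 3795794398) ≈ 9.9564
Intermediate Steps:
Add(Mul(o, Pow(34133, -1)), Mul(45110, Pow(222412, -1))) = Add(Mul(332918, Pow(34133, -1)), Mul(45110, Pow(222412, -1))) = Add(Mul(332918, Rational(1, 34133)), Mul(45110, Rational(1, 222412))) = Add(Rational(332918, 34133), Rational(22555, 111206)) = Rational(37792348923, 3795794398)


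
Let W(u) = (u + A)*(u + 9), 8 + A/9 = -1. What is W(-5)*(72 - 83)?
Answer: 3784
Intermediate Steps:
A = -81 (A = -72 + 9*(-1) = -72 - 9 = -81)
W(u) = (-81 + u)*(9 + u) (W(u) = (u - 81)*(u + 9) = (-81 + u)*(9 + u))
W(-5)*(72 - 83) = (-729 + (-5)² - 72*(-5))*(72 - 83) = (-729 + 25 + 360)*(-11) = -344*(-11) = 3784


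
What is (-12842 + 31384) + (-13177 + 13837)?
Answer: 19202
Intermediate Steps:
(-12842 + 31384) + (-13177 + 13837) = 18542 + 660 = 19202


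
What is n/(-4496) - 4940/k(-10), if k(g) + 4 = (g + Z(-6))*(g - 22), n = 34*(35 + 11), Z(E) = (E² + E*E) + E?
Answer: 1212581/504676 ≈ 2.4027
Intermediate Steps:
Z(E) = E + 2*E² (Z(E) = (E² + E²) + E = 2*E² + E = E + 2*E²)
n = 1564 (n = 34*46 = 1564)
k(g) = -4 + (-22 + g)*(66 + g) (k(g) = -4 + (g - 6*(1 + 2*(-6)))*(g - 22) = -4 + (g - 6*(1 - 12))*(-22 + g) = -4 + (g - 6*(-11))*(-22 + g) = -4 + (g + 66)*(-22 + g) = -4 + (66 + g)*(-22 + g) = -4 + (-22 + g)*(66 + g))
n/(-4496) - 4940/k(-10) = 1564/(-4496) - 4940/(-1456 + (-10)² + 44*(-10)) = 1564*(-1/4496) - 4940/(-1456 + 100 - 440) = -391/1124 - 4940/(-1796) = -391/1124 - 4940*(-1/1796) = -391/1124 + 1235/449 = 1212581/504676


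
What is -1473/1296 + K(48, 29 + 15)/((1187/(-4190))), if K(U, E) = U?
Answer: -87466657/512784 ≈ -170.57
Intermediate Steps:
-1473/1296 + K(48, 29 + 15)/((1187/(-4190))) = -1473/1296 + 48/((1187/(-4190))) = -1473*1/1296 + 48/((1187*(-1/4190))) = -491/432 + 48/(-1187/4190) = -491/432 + 48*(-4190/1187) = -491/432 - 201120/1187 = -87466657/512784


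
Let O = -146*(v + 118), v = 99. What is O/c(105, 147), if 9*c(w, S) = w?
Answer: -13578/5 ≈ -2715.6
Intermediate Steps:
c(w, S) = w/9
O = -31682 (O = -146*(99 + 118) = -146*217 = -31682)
O/c(105, 147) = -31682/((1/9)*105) = -31682/35/3 = -31682*3/35 = -13578/5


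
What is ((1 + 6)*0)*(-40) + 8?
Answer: 8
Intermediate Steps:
((1 + 6)*0)*(-40) + 8 = (7*0)*(-40) + 8 = 0*(-40) + 8 = 0 + 8 = 8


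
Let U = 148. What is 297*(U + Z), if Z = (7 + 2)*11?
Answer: 73359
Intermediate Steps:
Z = 99 (Z = 9*11 = 99)
297*(U + Z) = 297*(148 + 99) = 297*247 = 73359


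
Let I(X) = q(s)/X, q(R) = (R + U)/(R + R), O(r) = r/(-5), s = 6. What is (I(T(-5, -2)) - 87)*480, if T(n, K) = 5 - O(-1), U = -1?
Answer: -125155/3 ≈ -41718.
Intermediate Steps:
O(r) = -r/5 (O(r) = r*(-⅕) = -r/5)
T(n, K) = 24/5 (T(n, K) = 5 - (-1)*(-1)/5 = 5 - 1*⅕ = 5 - ⅕ = 24/5)
q(R) = (-1 + R)/(2*R) (q(R) = (R - 1)/(R + R) = (-1 + R)/((2*R)) = (-1 + R)*(1/(2*R)) = (-1 + R)/(2*R))
I(X) = 5/(12*X) (I(X) = ((½)*(-1 + 6)/6)/X = ((½)*(⅙)*5)/X = 5/(12*X))
(I(T(-5, -2)) - 87)*480 = (5/(12*(24/5)) - 87)*480 = ((5/12)*(5/24) - 87)*480 = (25/288 - 87)*480 = -25031/288*480 = -125155/3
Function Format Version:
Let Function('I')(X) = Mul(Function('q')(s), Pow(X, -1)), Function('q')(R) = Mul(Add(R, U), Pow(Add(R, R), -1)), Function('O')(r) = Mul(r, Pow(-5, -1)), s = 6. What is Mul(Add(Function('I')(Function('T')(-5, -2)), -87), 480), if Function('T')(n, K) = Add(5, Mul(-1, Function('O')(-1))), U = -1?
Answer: Rational(-125155, 3) ≈ -41718.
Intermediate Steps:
Function('O')(r) = Mul(Rational(-1, 5), r) (Function('O')(r) = Mul(r, Rational(-1, 5)) = Mul(Rational(-1, 5), r))
Function('T')(n, K) = Rational(24, 5) (Function('T')(n, K) = Add(5, Mul(-1, Mul(Rational(-1, 5), -1))) = Add(5, Mul(-1, Rational(1, 5))) = Add(5, Rational(-1, 5)) = Rational(24, 5))
Function('q')(R) = Mul(Rational(1, 2), Pow(R, -1), Add(-1, R)) (Function('q')(R) = Mul(Add(R, -1), Pow(Add(R, R), -1)) = Mul(Add(-1, R), Pow(Mul(2, R), -1)) = Mul(Add(-1, R), Mul(Rational(1, 2), Pow(R, -1))) = Mul(Rational(1, 2), Pow(R, -1), Add(-1, R)))
Function('I')(X) = Mul(Rational(5, 12), Pow(X, -1)) (Function('I')(X) = Mul(Mul(Rational(1, 2), Pow(6, -1), Add(-1, 6)), Pow(X, -1)) = Mul(Mul(Rational(1, 2), Rational(1, 6), 5), Pow(X, -1)) = Mul(Rational(5, 12), Pow(X, -1)))
Mul(Add(Function('I')(Function('T')(-5, -2)), -87), 480) = Mul(Add(Mul(Rational(5, 12), Pow(Rational(24, 5), -1)), -87), 480) = Mul(Add(Mul(Rational(5, 12), Rational(5, 24)), -87), 480) = Mul(Add(Rational(25, 288), -87), 480) = Mul(Rational(-25031, 288), 480) = Rational(-125155, 3)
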